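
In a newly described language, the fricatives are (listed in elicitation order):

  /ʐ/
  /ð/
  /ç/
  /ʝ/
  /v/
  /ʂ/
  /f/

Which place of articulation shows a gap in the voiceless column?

dental

place of articulation  voiceless  voiced  
labiodental       f         v       
dental            —         ð       
retroflex         ʂ         ʐ       
palatal           ç         ʝ       
Every place of articulation has a voiceless member except dental, where /θ/ would be expected.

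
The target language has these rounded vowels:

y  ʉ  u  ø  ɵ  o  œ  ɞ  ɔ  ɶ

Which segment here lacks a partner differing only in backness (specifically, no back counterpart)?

/ɶ/

High: /y/ ~ /ʉ/ ~ /u/
High-mid: /ø/ ~ /ɵ/ ~ /o/
Low-mid: /œ/ ~ /ɞ/ ~ /ɔ/
Low: only /ɶ/ (front); no back partner.
So /ɶ/ is the unpaired segment.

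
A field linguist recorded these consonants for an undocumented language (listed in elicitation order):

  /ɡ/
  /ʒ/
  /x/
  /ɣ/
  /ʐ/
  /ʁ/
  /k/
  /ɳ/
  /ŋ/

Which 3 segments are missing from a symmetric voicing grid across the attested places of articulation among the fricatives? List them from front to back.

postalveolar: voiceless —, voiced /ʒ/.
retroflex: voiceless —, voiced /ʐ/.
velar: voiceless /x/, voiced /ɣ/.
uvular: voiceless —, voiced /ʁ/.
Gaps, from front to back: postalveolar lacks voiceless (/ʃ/); retroflex lacks voiceless (/ʂ/); uvular lacks voiceless (/χ/).

/ʃ/, /ʂ/, /χ/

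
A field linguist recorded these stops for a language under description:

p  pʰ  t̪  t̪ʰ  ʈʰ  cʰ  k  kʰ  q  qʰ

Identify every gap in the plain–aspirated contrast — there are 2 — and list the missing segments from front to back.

Plain: /p/ (bilabial), /t̪/ (dental), /k/ (velar), /q/ (uvular).
Aspirated: /pʰ/ (bilabial), /t̪ʰ/ (dental), /ʈʰ/ (retroflex), /cʰ/ (palatal), /kʰ/ (velar), /qʰ/ (uvular).
Gaps, from front to back: retroflex lacks plain (/ʈ/); palatal lacks plain (/c/).

/ʈ/, /c/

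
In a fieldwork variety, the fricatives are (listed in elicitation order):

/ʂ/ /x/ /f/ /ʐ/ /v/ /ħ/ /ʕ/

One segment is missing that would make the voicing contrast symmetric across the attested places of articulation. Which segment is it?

/ɣ/

labiodental: voiceless /f/, voiced /v/.
retroflex: voiceless /ʂ/, voiced /ʐ/.
velar: voiceless /x/, voiced —.
pharyngeal: voiceless /ħ/, voiced /ʕ/.
The velar row has no voiced member, so the gap is the voiced velar fricative /ɣ/.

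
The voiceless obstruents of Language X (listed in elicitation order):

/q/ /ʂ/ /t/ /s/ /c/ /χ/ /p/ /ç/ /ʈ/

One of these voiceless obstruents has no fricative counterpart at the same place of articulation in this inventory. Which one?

/p/

Alveolar: /t/ ~ /s/
Retroflex: /ʈ/ ~ /ʂ/
Palatal: /c/ ~ /ç/
Uvular: /q/ ~ /χ/
Bilabial: only /p/ (stop); no fricative partner.
So /p/ is the unpaired segment.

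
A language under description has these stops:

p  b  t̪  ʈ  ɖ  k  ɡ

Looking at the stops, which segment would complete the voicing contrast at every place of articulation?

/d̪/

place of articulation  voiceless  voiced  
bilabial          p         b       
dental            t̪        —       
retroflex         ʈ         ɖ       
velar             k         ɡ       
The dental row has no voiced member, so the gap is the voiced dental stop /d̪/.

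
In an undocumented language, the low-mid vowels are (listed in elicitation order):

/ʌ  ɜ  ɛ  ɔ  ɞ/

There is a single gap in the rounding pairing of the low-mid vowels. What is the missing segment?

/œ/

backness          unrounded  rounded 
front             ɛ         —       
central           ɜ         ɞ       
back              ʌ         ɔ       
The front row has no rounded member, so the gap is the front rounded vowel /œ/.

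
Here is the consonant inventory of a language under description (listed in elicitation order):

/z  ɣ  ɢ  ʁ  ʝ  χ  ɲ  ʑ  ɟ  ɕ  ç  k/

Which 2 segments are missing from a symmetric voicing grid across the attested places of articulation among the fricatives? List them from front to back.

alveolar: voiceless —, voiced /z/.
alveolo-palatal: voiceless /ɕ/, voiced /ʑ/.
palatal: voiceless /ç/, voiced /ʝ/.
velar: voiceless —, voiced /ɣ/.
uvular: voiceless /χ/, voiced /ʁ/.
Gaps, from front to back: alveolar lacks voiceless (/s/); velar lacks voiceless (/x/).

/s/, /x/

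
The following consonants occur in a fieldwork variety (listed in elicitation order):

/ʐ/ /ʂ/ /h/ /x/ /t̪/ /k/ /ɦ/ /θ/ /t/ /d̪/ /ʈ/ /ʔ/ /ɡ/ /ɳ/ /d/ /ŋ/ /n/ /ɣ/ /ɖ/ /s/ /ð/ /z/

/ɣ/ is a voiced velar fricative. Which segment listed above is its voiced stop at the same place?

The voiced stop at the same place is a voiced velar stop — in this inventory, /ɡ/.

/ɡ/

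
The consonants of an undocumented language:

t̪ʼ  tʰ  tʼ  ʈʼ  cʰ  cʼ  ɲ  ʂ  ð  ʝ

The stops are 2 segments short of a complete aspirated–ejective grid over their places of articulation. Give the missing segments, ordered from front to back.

Aspirated: /tʰ/ (alveolar), /cʰ/ (palatal).
Ejective: /t̪ʼ/ (dental), /tʼ/ (alveolar), /ʈʼ/ (retroflex), /cʼ/ (palatal).
Gaps, from front to back: dental lacks aspirated (/t̪ʰ/); retroflex lacks aspirated (/ʈʰ/).

/t̪ʰ/, /ʈʰ/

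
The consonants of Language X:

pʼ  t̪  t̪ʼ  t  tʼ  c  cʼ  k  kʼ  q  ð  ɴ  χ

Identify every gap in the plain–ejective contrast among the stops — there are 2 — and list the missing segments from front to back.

place of articulation  plain     ejective
bilabial          —         pʼ      
dental            t̪        t̪ʼ     
alveolar          t         tʼ      
palatal           c         cʼ      
velar             k         kʼ      
uvular            q         —       
Gaps, from front to back: bilabial lacks plain (/p/); uvular lacks ejective (/qʼ/).

/p/, /qʼ/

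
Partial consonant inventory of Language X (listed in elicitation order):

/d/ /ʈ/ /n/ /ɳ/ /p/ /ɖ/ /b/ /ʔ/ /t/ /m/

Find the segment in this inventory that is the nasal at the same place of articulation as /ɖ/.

/ɳ/

/ɖ/ is a voiced retroflex stop.
The nasal at the same place is a retroflex nasal — in this inventory, /ɳ/.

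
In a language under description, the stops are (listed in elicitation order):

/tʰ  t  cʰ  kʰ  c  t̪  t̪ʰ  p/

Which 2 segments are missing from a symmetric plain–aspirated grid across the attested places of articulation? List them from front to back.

bilabial: plain /p/, aspirated —.
dental: plain /t̪/, aspirated /t̪ʰ/.
alveolar: plain /t/, aspirated /tʰ/.
palatal: plain /c/, aspirated /cʰ/.
velar: plain —, aspirated /kʰ/.
Gaps, from front to back: bilabial lacks aspirated (/pʰ/); velar lacks plain (/k/).

/pʰ/, /k/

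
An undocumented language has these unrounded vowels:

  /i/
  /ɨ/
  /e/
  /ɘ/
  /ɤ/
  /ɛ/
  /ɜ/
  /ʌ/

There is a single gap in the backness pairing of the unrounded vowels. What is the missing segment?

/ɯ/

Front: /i/ (high), /e/ (high-mid), /ɛ/ (low-mid).
Central: /ɨ/ (high), /ɘ/ (high-mid), /ɜ/ (low-mid).
Back: /ɤ/ (high-mid), /ʌ/ (low-mid).
The high row has no back member, so the gap is the high back unrounded vowel /ɯ/.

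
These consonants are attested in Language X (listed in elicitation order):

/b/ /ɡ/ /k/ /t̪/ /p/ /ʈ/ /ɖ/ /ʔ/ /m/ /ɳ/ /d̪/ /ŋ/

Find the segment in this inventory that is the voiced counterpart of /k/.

/k/ is a voiceless velar stop.
The voiced counterpart is a voiced velar stop — in this inventory, /ɡ/.

/ɡ/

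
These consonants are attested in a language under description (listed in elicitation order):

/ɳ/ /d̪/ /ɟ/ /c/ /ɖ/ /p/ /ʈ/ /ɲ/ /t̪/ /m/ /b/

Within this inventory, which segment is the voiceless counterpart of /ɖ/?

/ʈ/

/ɖ/ is a voiced retroflex stop.
The voiceless counterpart is a voiceless retroflex stop — in this inventory, /ʈ/.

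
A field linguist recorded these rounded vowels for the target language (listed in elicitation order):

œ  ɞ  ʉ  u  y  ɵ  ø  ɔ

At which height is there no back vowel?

high-mid

height            front     central   back    
high              y         ʉ         u       
high-mid          ø         ɵ         —       
low-mid           œ         ɞ         ɔ       
Every height has a back member except high-mid, where /o/ would be expected.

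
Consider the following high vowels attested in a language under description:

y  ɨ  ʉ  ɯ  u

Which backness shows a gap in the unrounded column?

front: unrounded —, rounded /y/.
central: unrounded /ɨ/, rounded /ʉ/.
back: unrounded /ɯ/, rounded /u/.
Every backness has an unrounded member except front, where /i/ would be expected.

front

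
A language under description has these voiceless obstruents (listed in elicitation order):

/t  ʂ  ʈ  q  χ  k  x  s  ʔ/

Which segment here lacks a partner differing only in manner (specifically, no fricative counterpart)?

/ʔ/

Alveolar: /t/ ~ /s/
Retroflex: /ʈ/ ~ /ʂ/
Velar: /k/ ~ /x/
Uvular: /q/ ~ /χ/
Glottal: only /ʔ/ (stop); no fricative partner.
So /ʔ/ is the unpaired segment.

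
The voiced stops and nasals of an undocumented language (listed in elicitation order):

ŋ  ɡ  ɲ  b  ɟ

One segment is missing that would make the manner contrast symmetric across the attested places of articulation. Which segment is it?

place of articulation  oral stop  nasal   
bilabial          b         —       
palatal           ɟ         ɲ       
velar             ɡ         ŋ       
The bilabial row has no nasal member, so the gap is the bilabial nasal /m/.

/m/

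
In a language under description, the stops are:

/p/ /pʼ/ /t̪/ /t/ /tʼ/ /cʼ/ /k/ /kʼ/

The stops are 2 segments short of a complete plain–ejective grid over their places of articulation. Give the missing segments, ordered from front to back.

Plain: /p/ (bilabial), /t̪/ (dental), /t/ (alveolar), /k/ (velar).
Ejective: /pʼ/ (bilabial), /tʼ/ (alveolar), /cʼ/ (palatal), /kʼ/ (velar).
Gaps, from front to back: dental lacks ejective (/t̪ʼ/); palatal lacks plain (/c/).

/t̪ʼ/, /c/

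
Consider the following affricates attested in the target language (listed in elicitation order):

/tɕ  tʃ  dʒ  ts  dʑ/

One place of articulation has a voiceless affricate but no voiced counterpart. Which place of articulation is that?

alveolar

place of articulation  voiceless  voiced  
alveolar          ts        —       
postalveolar      tʃ        dʒ      
alveolo-palatal   tɕ        dʑ      
Every place of articulation has a voiced member except alveolar, where /dz/ would be expected.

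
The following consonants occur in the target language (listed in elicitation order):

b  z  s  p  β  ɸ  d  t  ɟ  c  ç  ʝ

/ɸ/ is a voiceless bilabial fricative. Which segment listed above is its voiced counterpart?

/β/

The voiced counterpart is a voiced bilabial fricative — in this inventory, /β/.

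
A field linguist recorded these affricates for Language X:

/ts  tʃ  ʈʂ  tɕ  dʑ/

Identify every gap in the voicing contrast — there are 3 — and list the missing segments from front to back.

/dz/, /dʒ/, /ɖʐ/

Voiceless: /ts/ (alveolar), /tʃ/ (postalveolar), /ʈʂ/ (retroflex), /tɕ/ (alveolo-palatal).
Voiced: /dʑ/ (alveolo-palatal).
Gaps, from front to back: alveolar lacks voiced (/dz/); postalveolar lacks voiced (/dʒ/); retroflex lacks voiced (/ɖʐ/).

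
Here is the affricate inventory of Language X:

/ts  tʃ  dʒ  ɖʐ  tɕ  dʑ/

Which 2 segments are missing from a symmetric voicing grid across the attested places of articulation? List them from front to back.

/dz/, /ʈʂ/

place of articulation  voiceless  voiced  
alveolar          ts        —       
postalveolar      tʃ        dʒ      
retroflex         —         ɖʐ      
alveolo-palatal   tɕ        dʑ      
Gaps, from front to back: alveolar lacks voiced (/dz/); retroflex lacks voiceless (/ʈʂ/).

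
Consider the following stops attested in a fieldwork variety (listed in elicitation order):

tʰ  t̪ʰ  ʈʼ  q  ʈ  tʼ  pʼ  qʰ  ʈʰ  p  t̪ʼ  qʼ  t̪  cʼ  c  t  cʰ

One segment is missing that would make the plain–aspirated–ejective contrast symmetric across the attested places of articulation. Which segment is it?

/pʰ/

Plain: /p/ (bilabial), /t̪/ (dental), /t/ (alveolar), /ʈ/ (retroflex), /c/ (palatal), /q/ (uvular).
Aspirated: /t̪ʰ/ (dental), /tʰ/ (alveolar), /ʈʰ/ (retroflex), /cʰ/ (palatal), /qʰ/ (uvular).
Ejective: /pʼ/ (bilabial), /t̪ʼ/ (dental), /tʼ/ (alveolar), /ʈʼ/ (retroflex), /cʼ/ (palatal), /qʼ/ (uvular).
The bilabial row has no aspirated member, so the gap is the aspirated bilabial stop /pʰ/.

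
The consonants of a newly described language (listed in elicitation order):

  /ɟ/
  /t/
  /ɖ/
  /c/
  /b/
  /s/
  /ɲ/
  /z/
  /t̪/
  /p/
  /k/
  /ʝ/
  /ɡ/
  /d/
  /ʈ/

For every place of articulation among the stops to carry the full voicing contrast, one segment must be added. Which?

/d̪/

Voiceless: /p/ (bilabial), /t̪/ (dental), /t/ (alveolar), /ʈ/ (retroflex), /c/ (palatal), /k/ (velar).
Voiced: /b/ (bilabial), /d/ (alveolar), /ɖ/ (retroflex), /ɟ/ (palatal), /ɡ/ (velar).
The dental row has no voiced member, so the gap is the voiced dental stop /d̪/.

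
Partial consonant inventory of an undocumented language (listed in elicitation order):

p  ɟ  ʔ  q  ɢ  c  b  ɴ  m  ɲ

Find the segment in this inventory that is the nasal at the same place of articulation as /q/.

/q/ is a voiceless uvular stop.
The nasal at the same place is an uvular nasal — in this inventory, /ɴ/.

/ɴ/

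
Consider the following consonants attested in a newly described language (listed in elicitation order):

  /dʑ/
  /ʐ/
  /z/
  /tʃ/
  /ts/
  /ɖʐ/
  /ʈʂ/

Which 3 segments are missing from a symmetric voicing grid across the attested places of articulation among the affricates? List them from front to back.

place of articulation  voiceless  voiced  
alveolar          ts        —       
postalveolar      tʃ        —       
retroflex         ʈʂ        ɖʐ      
alveolo-palatal   —         dʑ      
Gaps, from front to back: alveolar lacks voiced (/dz/); postalveolar lacks voiced (/dʒ/); alveolo-palatal lacks voiceless (/tɕ/).

/dz/, /dʒ/, /tɕ/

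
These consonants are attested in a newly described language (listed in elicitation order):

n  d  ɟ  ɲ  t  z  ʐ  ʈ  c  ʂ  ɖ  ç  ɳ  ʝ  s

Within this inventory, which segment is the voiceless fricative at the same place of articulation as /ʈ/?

/ʈ/ is a voiceless retroflex stop.
The voiceless fricative at the same place is a voiceless retroflex fricative — in this inventory, /ʂ/.

/ʂ/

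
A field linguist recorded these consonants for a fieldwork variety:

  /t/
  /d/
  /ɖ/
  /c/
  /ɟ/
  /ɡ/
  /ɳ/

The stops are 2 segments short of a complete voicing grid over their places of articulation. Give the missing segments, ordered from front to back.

place of articulation  voiceless  voiced  
alveolar          t         d       
retroflex         —         ɖ       
palatal           c         ɟ       
velar             —         ɡ       
Gaps, from front to back: retroflex lacks voiceless (/ʈ/); velar lacks voiceless (/k/).

/ʈ/, /k/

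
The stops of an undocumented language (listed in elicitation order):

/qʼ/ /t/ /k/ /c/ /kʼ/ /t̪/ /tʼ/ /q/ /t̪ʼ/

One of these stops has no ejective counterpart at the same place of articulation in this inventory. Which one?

/c/

Dental: /t̪/ ~ /t̪ʼ/
Alveolar: /t/ ~ /tʼ/
Velar: /k/ ~ /kʼ/
Uvular: /q/ ~ /qʼ/
Palatal: only /c/ (plain); no ejective partner.
So /c/ is the unpaired segment.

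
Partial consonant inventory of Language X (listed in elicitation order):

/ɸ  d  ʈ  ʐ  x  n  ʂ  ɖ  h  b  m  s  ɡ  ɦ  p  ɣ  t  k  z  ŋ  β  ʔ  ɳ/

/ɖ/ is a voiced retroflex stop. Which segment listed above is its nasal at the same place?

The nasal at the same place is a retroflex nasal — in this inventory, /ɳ/.

/ɳ/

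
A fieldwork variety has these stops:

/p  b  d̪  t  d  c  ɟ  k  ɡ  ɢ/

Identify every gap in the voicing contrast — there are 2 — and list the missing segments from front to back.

place of articulation  voiceless  voiced  
bilabial          p         b       
dental            —         d̪      
alveolar          t         d       
palatal           c         ɟ       
velar             k         ɡ       
uvular            —         ɢ       
Gaps, from front to back: dental lacks voiceless (/t̪/); uvular lacks voiceless (/q/).

/t̪/, /q/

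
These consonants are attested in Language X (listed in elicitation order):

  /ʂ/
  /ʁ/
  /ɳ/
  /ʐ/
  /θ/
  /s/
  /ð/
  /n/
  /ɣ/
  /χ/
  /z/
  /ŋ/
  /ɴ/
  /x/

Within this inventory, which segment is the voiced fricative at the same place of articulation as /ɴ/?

/ʁ/

/ɴ/ is an uvular nasal.
The voiced fricative at the same place is a voiced uvular fricative — in this inventory, /ʁ/.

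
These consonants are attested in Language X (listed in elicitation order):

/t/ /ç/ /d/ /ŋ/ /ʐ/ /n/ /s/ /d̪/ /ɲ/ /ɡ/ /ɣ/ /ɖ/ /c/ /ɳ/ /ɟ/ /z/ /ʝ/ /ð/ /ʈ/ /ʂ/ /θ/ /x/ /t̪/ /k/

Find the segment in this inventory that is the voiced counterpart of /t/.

/d/

/t/ is a voiceless alveolar stop.
The voiced counterpart is a voiced alveolar stop — in this inventory, /d/.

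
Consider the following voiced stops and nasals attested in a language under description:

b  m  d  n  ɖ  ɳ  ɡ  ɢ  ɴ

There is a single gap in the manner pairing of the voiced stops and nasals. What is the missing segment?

Oral stop: /b/ (bilabial), /d/ (alveolar), /ɖ/ (retroflex), /ɡ/ (velar), /ɢ/ (uvular).
Nasal: /m/ (bilabial), /n/ (alveolar), /ɳ/ (retroflex), /ɴ/ (uvular).
The velar row has no nasal member, so the gap is the velar nasal /ŋ/.

/ŋ/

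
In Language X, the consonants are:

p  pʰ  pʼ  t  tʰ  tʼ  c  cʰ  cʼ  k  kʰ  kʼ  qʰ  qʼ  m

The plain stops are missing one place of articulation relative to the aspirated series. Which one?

place of articulation  plain     aspirated  ejective
bilabial          p         pʰ        pʼ      
alveolar          t         tʰ        tʼ      
palatal           c         cʰ        cʼ      
velar             k         kʰ        kʼ      
uvular            —         qʰ        qʼ      
Every place of articulation has a plain member except uvular, where /q/ would be expected.

uvular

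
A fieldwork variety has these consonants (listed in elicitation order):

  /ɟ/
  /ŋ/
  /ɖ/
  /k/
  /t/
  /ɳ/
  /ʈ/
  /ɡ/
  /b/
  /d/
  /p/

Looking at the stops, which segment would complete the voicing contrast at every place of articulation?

/c/

Voiceless: /p/ (bilabial), /t/ (alveolar), /ʈ/ (retroflex), /k/ (velar).
Voiced: /b/ (bilabial), /d/ (alveolar), /ɖ/ (retroflex), /ɟ/ (palatal), /ɡ/ (velar).
The palatal row has no voiceless member, so the gap is the voiceless palatal stop /c/.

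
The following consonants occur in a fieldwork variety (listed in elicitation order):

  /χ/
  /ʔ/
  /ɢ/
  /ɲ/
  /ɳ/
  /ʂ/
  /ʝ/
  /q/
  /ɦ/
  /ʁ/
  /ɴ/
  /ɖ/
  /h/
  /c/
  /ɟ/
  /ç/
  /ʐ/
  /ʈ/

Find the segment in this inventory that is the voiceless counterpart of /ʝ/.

/ç/

/ʝ/ is a voiced palatal fricative.
The voiceless counterpart is a voiceless palatal fricative — in this inventory, /ç/.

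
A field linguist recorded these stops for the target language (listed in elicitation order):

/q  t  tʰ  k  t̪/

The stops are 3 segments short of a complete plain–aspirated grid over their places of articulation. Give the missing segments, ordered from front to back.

Plain: /t̪/ (dental), /t/ (alveolar), /k/ (velar), /q/ (uvular).
Aspirated: /tʰ/ (alveolar).
Gaps, from front to back: dental lacks aspirated (/t̪ʰ/); velar lacks aspirated (/kʰ/); uvular lacks aspirated (/qʰ/).

/t̪ʰ/, /kʰ/, /qʰ/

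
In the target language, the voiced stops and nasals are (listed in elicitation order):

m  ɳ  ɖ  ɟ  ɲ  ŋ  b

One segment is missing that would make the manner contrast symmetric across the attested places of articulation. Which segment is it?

place of articulation  oral stop  nasal   
bilabial          b         m       
retroflex         ɖ         ɳ       
palatal           ɟ         ɲ       
velar             —         ŋ       
The velar row has no oral stop member, so the gap is the velar oral stop /ɡ/.

/ɡ/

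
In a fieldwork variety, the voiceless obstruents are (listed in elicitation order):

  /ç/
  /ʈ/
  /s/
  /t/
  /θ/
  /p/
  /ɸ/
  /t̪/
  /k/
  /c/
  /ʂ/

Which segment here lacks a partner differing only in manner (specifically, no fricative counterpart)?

/k/

Bilabial: /p/ ~ /ɸ/
Dental: /t̪/ ~ /θ/
Alveolar: /t/ ~ /s/
Retroflex: /ʈ/ ~ /ʂ/
Palatal: /c/ ~ /ç/
Velar: only /k/ (stop); no fricative partner.
So /k/ is the unpaired segment.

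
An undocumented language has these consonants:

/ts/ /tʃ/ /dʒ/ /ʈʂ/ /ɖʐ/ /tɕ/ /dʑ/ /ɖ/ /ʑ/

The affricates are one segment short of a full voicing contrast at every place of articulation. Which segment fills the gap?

/dz/

Voiceless: /ts/ (alveolar), /tʃ/ (postalveolar), /ʈʂ/ (retroflex), /tɕ/ (alveolo-palatal).
Voiced: /dʒ/ (postalveolar), /ɖʐ/ (retroflex), /dʑ/ (alveolo-palatal).
The alveolar row has no voiced member, so the gap is the voiced alveolar affricate /dz/.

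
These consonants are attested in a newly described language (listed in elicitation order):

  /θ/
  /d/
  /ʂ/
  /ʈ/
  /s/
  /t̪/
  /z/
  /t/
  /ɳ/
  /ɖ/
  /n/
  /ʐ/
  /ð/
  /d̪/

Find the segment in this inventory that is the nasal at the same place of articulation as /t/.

/n/

/t/ is a voiceless alveolar stop.
The nasal at the same place is an alveolar nasal — in this inventory, /n/.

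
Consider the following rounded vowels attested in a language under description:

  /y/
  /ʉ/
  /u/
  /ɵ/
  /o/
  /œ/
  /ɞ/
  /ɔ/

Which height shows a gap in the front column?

high-mid

Front: /y/ (high), /œ/ (low-mid).
Central: /ʉ/ (high), /ɵ/ (high-mid), /ɞ/ (low-mid).
Back: /u/ (high), /o/ (high-mid), /ɔ/ (low-mid).
Every height has a front member except high-mid, where /ø/ would be expected.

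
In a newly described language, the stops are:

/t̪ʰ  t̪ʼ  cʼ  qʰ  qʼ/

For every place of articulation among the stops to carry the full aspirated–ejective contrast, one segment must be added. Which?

/cʰ/

Aspirated: /t̪ʰ/ (dental), /qʰ/ (uvular).
Ejective: /t̪ʼ/ (dental), /cʼ/ (palatal), /qʼ/ (uvular).
The palatal row has no aspirated member, so the gap is the aspirated palatal stop /cʰ/.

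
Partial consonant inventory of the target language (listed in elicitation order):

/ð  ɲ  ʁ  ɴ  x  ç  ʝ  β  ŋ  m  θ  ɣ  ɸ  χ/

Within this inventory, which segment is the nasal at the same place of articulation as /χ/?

/ɴ/

/χ/ is a voiceless uvular fricative.
The nasal at the same place is an uvular nasal — in this inventory, /ɴ/.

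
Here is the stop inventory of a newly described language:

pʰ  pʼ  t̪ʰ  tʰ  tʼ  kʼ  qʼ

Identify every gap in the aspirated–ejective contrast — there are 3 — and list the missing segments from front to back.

Aspirated: /pʰ/ (bilabial), /t̪ʰ/ (dental), /tʰ/ (alveolar).
Ejective: /pʼ/ (bilabial), /tʼ/ (alveolar), /kʼ/ (velar), /qʼ/ (uvular).
Gaps, from front to back: dental lacks ejective (/t̪ʼ/); velar lacks aspirated (/kʰ/); uvular lacks aspirated (/qʰ/).

/t̪ʼ/, /kʰ/, /qʰ/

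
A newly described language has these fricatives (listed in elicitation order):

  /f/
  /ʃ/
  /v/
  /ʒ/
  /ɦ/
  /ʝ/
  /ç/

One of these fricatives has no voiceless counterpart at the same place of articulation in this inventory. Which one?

Labiodental: /f/ ~ /v/
Postalveolar: /ʃ/ ~ /ʒ/
Palatal: /ç/ ~ /ʝ/
Glottal: only /ɦ/ (voiced); no voiceless partner.
So /ɦ/ is the unpaired segment.

/ɦ/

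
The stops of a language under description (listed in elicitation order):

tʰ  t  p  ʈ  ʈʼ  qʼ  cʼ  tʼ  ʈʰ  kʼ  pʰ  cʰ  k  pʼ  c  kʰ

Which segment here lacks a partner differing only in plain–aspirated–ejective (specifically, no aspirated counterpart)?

Bilabial: /p/ ~ /pʰ/ ~ /pʼ/
Alveolar: /t/ ~ /tʰ/ ~ /tʼ/
Retroflex: /ʈ/ ~ /ʈʰ/ ~ /ʈʼ/
Palatal: /c/ ~ /cʰ/ ~ /cʼ/
Velar: /k/ ~ /kʰ/ ~ /kʼ/
Uvular: only /qʼ/ (ejective); no aspirated partner.
So /qʼ/ is the unpaired segment.

/qʼ/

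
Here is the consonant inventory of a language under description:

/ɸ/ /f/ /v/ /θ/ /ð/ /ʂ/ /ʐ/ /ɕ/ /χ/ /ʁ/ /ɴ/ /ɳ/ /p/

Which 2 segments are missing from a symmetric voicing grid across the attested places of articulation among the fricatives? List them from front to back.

/β/, /ʑ/

place of articulation  voiceless  voiced  
bilabial          ɸ         —       
labiodental       f         v       
dental            θ         ð       
retroflex         ʂ         ʐ       
alveolo-palatal   ɕ         —       
uvular            χ         ʁ       
Gaps, from front to back: bilabial lacks voiced (/β/); alveolo-palatal lacks voiced (/ʑ/).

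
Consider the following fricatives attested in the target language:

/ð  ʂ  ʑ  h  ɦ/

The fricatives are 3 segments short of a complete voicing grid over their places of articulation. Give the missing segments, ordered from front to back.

/θ/, /ʐ/, /ɕ/

dental: voiceless —, voiced /ð/.
retroflex: voiceless /ʂ/, voiced —.
alveolo-palatal: voiceless —, voiced /ʑ/.
glottal: voiceless /h/, voiced /ɦ/.
Gaps, from front to back: dental lacks voiceless (/θ/); retroflex lacks voiced (/ʐ/); alveolo-palatal lacks voiceless (/ɕ/).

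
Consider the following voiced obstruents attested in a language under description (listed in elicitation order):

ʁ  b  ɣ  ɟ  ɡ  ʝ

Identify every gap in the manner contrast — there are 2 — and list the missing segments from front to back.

/β/, /ɢ/

place of articulation  stop      fricative
bilabial          b         —       
palatal           ɟ         ʝ       
velar             ɡ         ɣ       
uvular            —         ʁ       
Gaps, from front to back: bilabial lacks fricative (/β/); uvular lacks stop (/ɢ/).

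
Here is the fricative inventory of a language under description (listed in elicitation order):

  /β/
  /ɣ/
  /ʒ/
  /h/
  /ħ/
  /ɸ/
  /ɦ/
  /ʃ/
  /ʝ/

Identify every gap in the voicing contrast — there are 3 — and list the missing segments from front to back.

Voiceless: /ɸ/ (bilabial), /ʃ/ (postalveolar), /ħ/ (pharyngeal), /h/ (glottal).
Voiced: /β/ (bilabial), /ʒ/ (postalveolar), /ʝ/ (palatal), /ɣ/ (velar), /ɦ/ (glottal).
Gaps, from front to back: palatal lacks voiceless (/ç/); velar lacks voiceless (/x/); pharyngeal lacks voiced (/ʕ/).

/ç/, /x/, /ʕ/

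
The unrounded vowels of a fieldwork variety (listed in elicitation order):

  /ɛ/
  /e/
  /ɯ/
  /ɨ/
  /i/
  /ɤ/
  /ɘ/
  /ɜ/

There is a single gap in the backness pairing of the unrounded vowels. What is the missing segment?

high: front /i/, central /ɨ/, back /ɯ/.
high-mid: front /e/, central /ɘ/, back /ɤ/.
low-mid: front /ɛ/, central /ɜ/, back —.
The low-mid row has no back member, so the gap is the low-mid back unrounded vowel /ʌ/.

/ʌ/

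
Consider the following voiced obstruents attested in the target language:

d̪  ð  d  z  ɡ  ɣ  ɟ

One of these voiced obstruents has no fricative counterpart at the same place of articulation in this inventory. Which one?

/ɟ/

Dental: /d̪/ ~ /ð/
Alveolar: /d/ ~ /z/
Velar: /ɡ/ ~ /ɣ/
Palatal: only /ɟ/ (stop); no fricative partner.
So /ɟ/ is the unpaired segment.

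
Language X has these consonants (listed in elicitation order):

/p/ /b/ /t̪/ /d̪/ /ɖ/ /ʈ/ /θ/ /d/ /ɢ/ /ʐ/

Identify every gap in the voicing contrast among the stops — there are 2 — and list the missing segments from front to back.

bilabial: voiceless /p/, voiced /b/.
dental: voiceless /t̪/, voiced /d̪/.
alveolar: voiceless —, voiced /d/.
retroflex: voiceless /ʈ/, voiced /ɖ/.
uvular: voiceless —, voiced /ɢ/.
Gaps, from front to back: alveolar lacks voiceless (/t/); uvular lacks voiceless (/q/).

/t/, /q/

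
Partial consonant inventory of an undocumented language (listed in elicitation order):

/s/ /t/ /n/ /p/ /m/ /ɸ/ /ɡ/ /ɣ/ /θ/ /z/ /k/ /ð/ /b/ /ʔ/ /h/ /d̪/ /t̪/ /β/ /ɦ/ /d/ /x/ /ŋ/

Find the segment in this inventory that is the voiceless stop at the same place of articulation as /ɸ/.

/ɸ/ is a voiceless bilabial fricative.
The voiceless stop at the same place is a voiceless bilabial stop — in this inventory, /p/.

/p/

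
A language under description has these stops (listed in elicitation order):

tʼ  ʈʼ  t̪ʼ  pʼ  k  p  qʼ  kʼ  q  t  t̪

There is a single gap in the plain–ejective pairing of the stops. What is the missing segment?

bilabial: plain /p/, ejective /pʼ/.
dental: plain /t̪/, ejective /t̪ʼ/.
alveolar: plain /t/, ejective /tʼ/.
retroflex: plain —, ejective /ʈʼ/.
velar: plain /k/, ejective /kʼ/.
uvular: plain /q/, ejective /qʼ/.
The retroflex row has no plain member, so the gap is the plain retroflex stop /ʈ/.

/ʈ/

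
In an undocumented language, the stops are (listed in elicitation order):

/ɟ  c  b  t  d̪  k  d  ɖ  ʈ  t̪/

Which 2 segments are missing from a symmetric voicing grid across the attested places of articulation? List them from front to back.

bilabial: voiceless —, voiced /b/.
dental: voiceless /t̪/, voiced /d̪/.
alveolar: voiceless /t/, voiced /d/.
retroflex: voiceless /ʈ/, voiced /ɖ/.
palatal: voiceless /c/, voiced /ɟ/.
velar: voiceless /k/, voiced —.
Gaps, from front to back: bilabial lacks voiceless (/p/); velar lacks voiced (/ɡ/).

/p/, /ɡ/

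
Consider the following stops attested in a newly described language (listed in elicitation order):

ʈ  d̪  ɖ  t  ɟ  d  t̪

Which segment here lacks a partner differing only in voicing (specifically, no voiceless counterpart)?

Dental: /t̪/ ~ /d̪/
Alveolar: /t/ ~ /d/
Retroflex: /ʈ/ ~ /ɖ/
Palatal: only /ɟ/ (voiced); no voiceless partner.
So /ɟ/ is the unpaired segment.

/ɟ/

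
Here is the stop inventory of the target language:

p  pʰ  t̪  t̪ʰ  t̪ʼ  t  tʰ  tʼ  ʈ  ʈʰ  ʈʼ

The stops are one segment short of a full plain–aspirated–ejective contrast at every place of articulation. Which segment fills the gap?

bilabial: plain /p/, aspirated /pʰ/, ejective —.
dental: plain /t̪/, aspirated /t̪ʰ/, ejective /t̪ʼ/.
alveolar: plain /t/, aspirated /tʰ/, ejective /tʼ/.
retroflex: plain /ʈ/, aspirated /ʈʰ/, ejective /ʈʼ/.
The bilabial row has no ejective member, so the gap is the ejective bilabial stop /pʼ/.

/pʼ/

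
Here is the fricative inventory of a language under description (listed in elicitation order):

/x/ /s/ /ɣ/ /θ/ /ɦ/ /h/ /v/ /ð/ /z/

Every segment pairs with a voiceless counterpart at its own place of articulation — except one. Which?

Dental: /θ/ ~ /ð/
Alveolar: /s/ ~ /z/
Velar: /x/ ~ /ɣ/
Glottal: /h/ ~ /ɦ/
Labiodental: only /v/ (voiced); no voiceless partner.
So /v/ is the unpaired segment.

/v/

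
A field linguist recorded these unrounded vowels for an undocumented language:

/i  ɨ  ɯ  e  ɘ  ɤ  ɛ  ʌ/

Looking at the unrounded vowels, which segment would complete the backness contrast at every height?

/ɜ/

high: front /i/, central /ɨ/, back /ɯ/.
high-mid: front /e/, central /ɘ/, back /ɤ/.
low-mid: front /ɛ/, central —, back /ʌ/.
The low-mid row has no central member, so the gap is the low-mid central unrounded vowel /ɜ/.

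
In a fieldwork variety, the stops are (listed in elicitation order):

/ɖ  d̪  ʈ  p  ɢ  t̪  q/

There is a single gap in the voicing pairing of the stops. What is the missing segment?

bilabial: voiceless /p/, voiced —.
dental: voiceless /t̪/, voiced /d̪/.
retroflex: voiceless /ʈ/, voiced /ɖ/.
uvular: voiceless /q/, voiced /ɢ/.
The bilabial row has no voiced member, so the gap is the voiced bilabial stop /b/.

/b/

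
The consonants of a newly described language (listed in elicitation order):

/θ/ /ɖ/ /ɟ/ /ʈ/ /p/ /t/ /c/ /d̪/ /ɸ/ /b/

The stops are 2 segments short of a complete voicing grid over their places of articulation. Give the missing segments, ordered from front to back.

/t̪/, /d/

place of articulation  voiceless  voiced  
bilabial          p         b       
dental            —         d̪      
alveolar          t         —       
retroflex         ʈ         ɖ       
palatal           c         ɟ       
Gaps, from front to back: dental lacks voiceless (/t̪/); alveolar lacks voiced (/d/).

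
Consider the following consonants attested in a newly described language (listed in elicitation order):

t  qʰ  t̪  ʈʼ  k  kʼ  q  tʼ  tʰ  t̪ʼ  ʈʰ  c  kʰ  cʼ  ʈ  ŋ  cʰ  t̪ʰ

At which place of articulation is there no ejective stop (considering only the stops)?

uvular

dental: plain /t̪/, aspirated /t̪ʰ/, ejective /t̪ʼ/.
alveolar: plain /t/, aspirated /tʰ/, ejective /tʼ/.
retroflex: plain /ʈ/, aspirated /ʈʰ/, ejective /ʈʼ/.
palatal: plain /c/, aspirated /cʰ/, ejective /cʼ/.
velar: plain /k/, aspirated /kʰ/, ejective /kʼ/.
uvular: plain /q/, aspirated /qʰ/, ejective —.
Every place of articulation has an ejective member except uvular, where /qʼ/ would be expected.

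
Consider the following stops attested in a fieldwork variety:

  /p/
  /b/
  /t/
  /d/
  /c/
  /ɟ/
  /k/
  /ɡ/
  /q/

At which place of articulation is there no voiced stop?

Voiceless: /p/ (bilabial), /t/ (alveolar), /c/ (palatal), /k/ (velar), /q/ (uvular).
Voiced: /b/ (bilabial), /d/ (alveolar), /ɟ/ (palatal), /ɡ/ (velar).
Every place of articulation has a voiced member except uvular, where /ɢ/ would be expected.

uvular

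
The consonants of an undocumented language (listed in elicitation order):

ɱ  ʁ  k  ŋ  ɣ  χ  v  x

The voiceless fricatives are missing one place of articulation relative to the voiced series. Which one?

labiodental: voiceless —, voiced /v/.
velar: voiceless /x/, voiced /ɣ/.
uvular: voiceless /χ/, voiced /ʁ/.
Every place of articulation has a voiceless member except labiodental, where /f/ would be expected.

labiodental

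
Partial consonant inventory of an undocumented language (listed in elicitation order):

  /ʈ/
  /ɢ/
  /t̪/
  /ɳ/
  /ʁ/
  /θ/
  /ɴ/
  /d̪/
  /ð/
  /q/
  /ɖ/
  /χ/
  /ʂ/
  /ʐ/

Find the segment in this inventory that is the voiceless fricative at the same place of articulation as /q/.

/χ/

/q/ is a voiceless uvular stop.
The voiceless fricative at the same place is a voiceless uvular fricative — in this inventory, /χ/.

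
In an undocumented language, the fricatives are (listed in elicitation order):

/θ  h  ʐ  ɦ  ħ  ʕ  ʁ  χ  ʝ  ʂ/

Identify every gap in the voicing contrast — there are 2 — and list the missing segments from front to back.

dental: voiceless /θ/, voiced —.
retroflex: voiceless /ʂ/, voiced /ʐ/.
palatal: voiceless —, voiced /ʝ/.
uvular: voiceless /χ/, voiced /ʁ/.
pharyngeal: voiceless /ħ/, voiced /ʕ/.
glottal: voiceless /h/, voiced /ɦ/.
Gaps, from front to back: dental lacks voiced (/ð/); palatal lacks voiceless (/ç/).

/ð/, /ç/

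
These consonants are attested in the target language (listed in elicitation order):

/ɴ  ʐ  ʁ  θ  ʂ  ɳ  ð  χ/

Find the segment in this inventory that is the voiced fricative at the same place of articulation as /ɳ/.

/ɳ/ is a retroflex nasal.
The voiced fricative at the same place is a voiced retroflex fricative — in this inventory, /ʐ/.

/ʐ/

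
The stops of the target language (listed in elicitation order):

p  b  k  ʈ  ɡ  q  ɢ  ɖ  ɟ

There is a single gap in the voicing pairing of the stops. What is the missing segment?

place of articulation  voiceless  voiced  
bilabial          p         b       
retroflex         ʈ         ɖ       
palatal           —         ɟ       
velar             k         ɡ       
uvular            q         ɢ       
The palatal row has no voiceless member, so the gap is the voiceless palatal stop /c/.

/c/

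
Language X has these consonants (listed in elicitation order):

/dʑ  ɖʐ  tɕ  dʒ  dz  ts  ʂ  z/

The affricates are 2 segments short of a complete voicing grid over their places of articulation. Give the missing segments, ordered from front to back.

/tʃ/, /ʈʂ/

place of articulation  voiceless  voiced  
alveolar          ts        dz      
postalveolar      —         dʒ      
retroflex         —         ɖʐ      
alveolo-palatal   tɕ        dʑ      
Gaps, from front to back: postalveolar lacks voiceless (/tʃ/); retroflex lacks voiceless (/ʈʂ/).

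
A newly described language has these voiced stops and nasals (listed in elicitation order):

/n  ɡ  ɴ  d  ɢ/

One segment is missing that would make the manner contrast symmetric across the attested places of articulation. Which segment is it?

/ŋ/

alveolar: oral stop /d/, nasal /n/.
velar: oral stop /ɡ/, nasal —.
uvular: oral stop /ɢ/, nasal /ɴ/.
The velar row has no nasal member, so the gap is the velar nasal /ŋ/.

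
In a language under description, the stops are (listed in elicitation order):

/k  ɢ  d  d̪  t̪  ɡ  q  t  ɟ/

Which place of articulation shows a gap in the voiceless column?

dental: voiceless /t̪/, voiced /d̪/.
alveolar: voiceless /t/, voiced /d/.
palatal: voiceless —, voiced /ɟ/.
velar: voiceless /k/, voiced /ɡ/.
uvular: voiceless /q/, voiced /ɢ/.
Every place of articulation has a voiceless member except palatal, where /c/ would be expected.

palatal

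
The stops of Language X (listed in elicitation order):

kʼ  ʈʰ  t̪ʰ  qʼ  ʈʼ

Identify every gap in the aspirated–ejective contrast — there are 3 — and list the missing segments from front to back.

Aspirated: /t̪ʰ/ (dental), /ʈʰ/ (retroflex).
Ejective: /ʈʼ/ (retroflex), /kʼ/ (velar), /qʼ/ (uvular).
Gaps, from front to back: dental lacks ejective (/t̪ʼ/); velar lacks aspirated (/kʰ/); uvular lacks aspirated (/qʰ/).

/t̪ʼ/, /kʰ/, /qʰ/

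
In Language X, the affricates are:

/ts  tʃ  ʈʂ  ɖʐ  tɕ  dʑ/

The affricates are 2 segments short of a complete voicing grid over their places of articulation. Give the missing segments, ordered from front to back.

/dz/, /dʒ/

place of articulation  voiceless  voiced  
alveolar          ts        —       
postalveolar      tʃ        —       
retroflex         ʈʂ        ɖʐ      
alveolo-palatal   tɕ        dʑ      
Gaps, from front to back: alveolar lacks voiced (/dz/); postalveolar lacks voiced (/dʒ/).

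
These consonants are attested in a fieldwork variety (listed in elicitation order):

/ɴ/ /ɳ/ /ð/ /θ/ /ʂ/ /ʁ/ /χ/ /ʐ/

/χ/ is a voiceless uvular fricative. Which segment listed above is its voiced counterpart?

The voiced counterpart is a voiced uvular fricative — in this inventory, /ʁ/.

/ʁ/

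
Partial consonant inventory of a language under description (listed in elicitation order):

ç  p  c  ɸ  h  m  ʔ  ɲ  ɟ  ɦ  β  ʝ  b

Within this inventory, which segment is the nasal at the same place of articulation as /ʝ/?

/ʝ/ is a voiced palatal fricative.
The nasal at the same place is a palatal nasal — in this inventory, /ɲ/.

/ɲ/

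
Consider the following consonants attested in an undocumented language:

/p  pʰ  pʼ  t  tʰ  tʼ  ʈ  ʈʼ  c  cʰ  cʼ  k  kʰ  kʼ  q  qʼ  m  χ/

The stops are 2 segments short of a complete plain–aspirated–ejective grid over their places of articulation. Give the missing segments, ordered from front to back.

bilabial: plain /p/, aspirated /pʰ/, ejective /pʼ/.
alveolar: plain /t/, aspirated /tʰ/, ejective /tʼ/.
retroflex: plain /ʈ/, aspirated —, ejective /ʈʼ/.
palatal: plain /c/, aspirated /cʰ/, ejective /cʼ/.
velar: plain /k/, aspirated /kʰ/, ejective /kʼ/.
uvular: plain /q/, aspirated —, ejective /qʼ/.
Gaps, from front to back: retroflex lacks aspirated (/ʈʰ/); uvular lacks aspirated (/qʰ/).

/ʈʰ/, /qʰ/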